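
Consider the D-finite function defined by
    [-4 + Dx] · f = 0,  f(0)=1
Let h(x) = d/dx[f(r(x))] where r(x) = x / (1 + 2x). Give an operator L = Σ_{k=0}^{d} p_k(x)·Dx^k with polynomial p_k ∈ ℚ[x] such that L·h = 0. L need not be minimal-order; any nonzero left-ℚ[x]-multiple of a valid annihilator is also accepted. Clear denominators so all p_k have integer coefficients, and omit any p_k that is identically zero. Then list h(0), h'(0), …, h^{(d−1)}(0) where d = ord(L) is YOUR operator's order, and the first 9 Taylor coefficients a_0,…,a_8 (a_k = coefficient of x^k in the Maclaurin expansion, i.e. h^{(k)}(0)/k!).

L = -8·x + (-1 - 4·x - 4·x^2)·Dx  (order 1).
h: a_k = 4, 0, -16, 128/3, -64, 512/15, 1280/9, -65536/105, 72704/45, …
ICs: h(0) = 4.

f: a_k = 1, 4, 8, 32/3, 32/3, 128/15, 256/45, 1024/315, 512/315, …
L₀ from L_f via x↦r, Dx↦r'^{-1}Dx.
h₀' ⇒ L via d/dx closure of L₀.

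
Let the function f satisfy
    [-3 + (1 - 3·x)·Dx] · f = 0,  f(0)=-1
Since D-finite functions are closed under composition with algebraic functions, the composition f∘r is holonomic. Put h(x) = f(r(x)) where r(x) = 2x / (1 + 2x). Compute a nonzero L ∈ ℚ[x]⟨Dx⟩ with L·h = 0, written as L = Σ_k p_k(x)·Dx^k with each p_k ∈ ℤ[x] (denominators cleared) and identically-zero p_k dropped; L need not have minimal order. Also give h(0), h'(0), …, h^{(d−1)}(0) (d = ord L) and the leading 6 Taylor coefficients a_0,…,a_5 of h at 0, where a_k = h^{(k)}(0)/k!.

L = 6 + (-1 + 2·x + 8·x^2)·Dx  (order 1).
h: a_k = -1, -6, -24, -96, -384, -1536, …
ICs: h(0) = -1.

f: a_k = -1, -3, -9, -27, -81, -243, …
L₀ from L_f via x↦r, Dx↦r'^{-1}Dx.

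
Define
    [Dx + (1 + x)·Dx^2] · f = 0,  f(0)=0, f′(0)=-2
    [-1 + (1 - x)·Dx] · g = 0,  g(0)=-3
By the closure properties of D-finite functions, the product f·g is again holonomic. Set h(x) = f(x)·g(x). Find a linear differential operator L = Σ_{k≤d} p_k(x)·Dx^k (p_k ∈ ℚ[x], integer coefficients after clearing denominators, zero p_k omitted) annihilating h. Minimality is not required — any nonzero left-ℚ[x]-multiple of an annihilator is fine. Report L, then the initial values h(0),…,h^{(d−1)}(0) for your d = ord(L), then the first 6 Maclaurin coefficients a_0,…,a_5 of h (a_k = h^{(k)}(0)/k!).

f: a_k = 0, -2, 1, -2/3, 1/2, -2/5, …
g: a_k = -3, -3, -3, -3, -3, -3, …
L₀ := L_f ⊗_s L_g (sym. prod.), ord ≤ 2.
L = 1 + (1 + 3·x)·Dx + (-1 + x^2)·Dx^2  (order 2).
h: a_k = 0, 6, 3, 5, 7/2, 47/10, …
ICs: h(0) = 0, h′(0) = 6.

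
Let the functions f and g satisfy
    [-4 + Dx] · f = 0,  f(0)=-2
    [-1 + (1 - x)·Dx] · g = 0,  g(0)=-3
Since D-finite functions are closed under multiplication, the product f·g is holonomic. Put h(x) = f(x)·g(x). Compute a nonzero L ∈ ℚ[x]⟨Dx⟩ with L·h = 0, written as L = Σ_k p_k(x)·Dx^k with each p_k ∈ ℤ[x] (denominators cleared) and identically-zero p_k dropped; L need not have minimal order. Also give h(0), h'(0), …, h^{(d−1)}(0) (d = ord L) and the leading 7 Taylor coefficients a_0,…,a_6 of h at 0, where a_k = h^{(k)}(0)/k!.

L = (5 - 4·x) + (-1 + x)·Dx  (order 1).
h: a_k = 6, 30, 78, 142, 206, 1286/5, 874/3, …
ICs: h(0) = 6.

f: a_k = -2, -8, -16, -64/3, -64/3, -256/15, -512/45, …
g: a_k = -3, -3, -3, -3, -3, -3, -3, …
f·g: L₀ = L_f ⊗_s L_g, ord ≤ 1·1.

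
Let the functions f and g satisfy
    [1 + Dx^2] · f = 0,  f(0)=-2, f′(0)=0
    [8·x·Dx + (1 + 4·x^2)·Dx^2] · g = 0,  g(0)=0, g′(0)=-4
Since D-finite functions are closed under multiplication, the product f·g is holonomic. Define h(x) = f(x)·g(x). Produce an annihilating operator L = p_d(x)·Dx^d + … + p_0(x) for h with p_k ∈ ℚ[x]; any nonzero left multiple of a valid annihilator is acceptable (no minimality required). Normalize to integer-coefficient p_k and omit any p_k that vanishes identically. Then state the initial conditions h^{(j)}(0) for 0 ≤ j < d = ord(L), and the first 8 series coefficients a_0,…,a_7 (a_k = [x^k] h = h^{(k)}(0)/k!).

L = (85 + 944·x^2 + 416·x^4 + 256·x^6 + 256·x^8) + (144·x + 704·x^3 + 768·x^5 + 1024·x^7)·Dx + (90 + 992·x^2 + 576·x^4 + 512·x^6 + 512·x^8)·Dx^2 + (144·x + 704·x^3 + 768·x^5 + 1024·x^7)·Dx^3 + (5 + 48·x^2 + 160·x^4 + 256·x^6 + 256·x^8)·Dx^4  (order 4).
h: a_k = 0, 8, 0, -44/3, 0, 469/15, 0, -54431/630, …
ICs: h(0) = 0, h′(0) = 8, h′′(0) = 0, h′′′(0) = -88.

f: a_k = -2, 0, 1, 0, -1/12, 0, 1/360, 0, …
g: a_k = 0, -4, 0, 16/3, 0, -64/5, 0, 256/7, …
f·g: L₀ = L_f ⊗_s L_g, ord ≤ 2·2.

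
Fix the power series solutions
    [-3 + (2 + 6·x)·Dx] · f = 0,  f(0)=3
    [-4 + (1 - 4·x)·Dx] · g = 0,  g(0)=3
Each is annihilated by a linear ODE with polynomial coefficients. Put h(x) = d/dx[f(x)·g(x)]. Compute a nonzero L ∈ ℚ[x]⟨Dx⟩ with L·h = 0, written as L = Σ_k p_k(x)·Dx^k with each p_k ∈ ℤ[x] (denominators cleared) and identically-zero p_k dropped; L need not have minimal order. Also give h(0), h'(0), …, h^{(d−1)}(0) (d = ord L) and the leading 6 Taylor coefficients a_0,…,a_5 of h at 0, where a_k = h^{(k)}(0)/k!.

L = (167 + 792·x + 432·x^2) + (-22 - 2·x + 288·x^2 + 288·x^3)·Dx  (order 1).
h: a_k = 99/2, 1503/4, 36801/16, 388899/32, 15632505/256, 149658705/512, …
ICs: h(0) = 99/2.

f: a_k = 3, 9/2, -27/8, 81/16, -1215/128, 5103/256, …
g: a_k = 3, 12, 48, 192, 768, 3072, …
Product ⇒ symmetric product L₀, ord ≤ 1.
h=h₀': d/dx-closure on L₀ ⇒ L.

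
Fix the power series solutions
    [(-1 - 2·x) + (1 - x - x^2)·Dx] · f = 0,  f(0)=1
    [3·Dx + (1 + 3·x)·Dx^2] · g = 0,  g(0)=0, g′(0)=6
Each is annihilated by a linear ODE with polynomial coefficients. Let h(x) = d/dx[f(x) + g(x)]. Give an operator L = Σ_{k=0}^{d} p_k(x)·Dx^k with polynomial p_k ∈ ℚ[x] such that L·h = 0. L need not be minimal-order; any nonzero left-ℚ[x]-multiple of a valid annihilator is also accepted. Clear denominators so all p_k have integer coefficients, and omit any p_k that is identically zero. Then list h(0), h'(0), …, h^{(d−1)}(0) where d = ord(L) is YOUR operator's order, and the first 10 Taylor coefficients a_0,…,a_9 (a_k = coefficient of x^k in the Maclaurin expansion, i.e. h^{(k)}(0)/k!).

f: a_k = 1, 1, 2, 3, 5, 8, 13, 21, 34, 55, …
g: a_k = 0, 6, -9, 18, -81/2, 486/5, -243, 4374/7, -6561/4, 4374, …
h₀=f+g: left-lcm gives L₀, ord ≤ 3.
h₀' ⇒ L via d/dx closure of L₀.
L = (126 + 342·x + 468·x^2 + 180·x^3 + 108·x^4) + (156·x + 576·x^2 + 672·x^3 + 378·x^4 + 180·x^5)·Dx + (-7 - 35·x - 29·x^2 + 63·x^3 + 99·x^4 + 93·x^5 + 36·x^6)·Dx^2  (order 2).
h: a_k = 7, -14, 63, -142, 526, -1380, 4521, -12850, 39861, -117208, …
ICs: h(0) = 7, h′(0) = -14.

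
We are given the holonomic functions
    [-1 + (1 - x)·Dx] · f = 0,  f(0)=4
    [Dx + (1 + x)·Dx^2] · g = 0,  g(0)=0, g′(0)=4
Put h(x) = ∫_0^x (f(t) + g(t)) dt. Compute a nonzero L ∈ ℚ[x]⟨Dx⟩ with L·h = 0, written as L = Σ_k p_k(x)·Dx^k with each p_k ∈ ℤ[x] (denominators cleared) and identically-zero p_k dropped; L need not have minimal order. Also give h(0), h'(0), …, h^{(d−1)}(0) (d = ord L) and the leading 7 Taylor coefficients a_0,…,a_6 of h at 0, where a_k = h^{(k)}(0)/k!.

f: a_k = 4, 4, 4, 4, 4, 4, 4, …
g: a_k = 0, 4, -2, 4/3, -1, 4/5, -2/3, …
Weyl lclm of L_f,L_g ⇒ L₀ (ord ≤ 3).
∫: right-multiply L₀ by Dx.
L = (10 + 2·x)·Dx^2 + (4 + 16·x + 4·x^2)·Dx^3 + (-3 - x + 3·x^2 + x^3)·Dx^4  (order 4).
h: a_k = 0, 4, 4, 2/3, 4/3, 3/5, 4/5, …
ICs: h(0) = 0, h′(0) = 4, h′′(0) = 8, h′′′(0) = 4.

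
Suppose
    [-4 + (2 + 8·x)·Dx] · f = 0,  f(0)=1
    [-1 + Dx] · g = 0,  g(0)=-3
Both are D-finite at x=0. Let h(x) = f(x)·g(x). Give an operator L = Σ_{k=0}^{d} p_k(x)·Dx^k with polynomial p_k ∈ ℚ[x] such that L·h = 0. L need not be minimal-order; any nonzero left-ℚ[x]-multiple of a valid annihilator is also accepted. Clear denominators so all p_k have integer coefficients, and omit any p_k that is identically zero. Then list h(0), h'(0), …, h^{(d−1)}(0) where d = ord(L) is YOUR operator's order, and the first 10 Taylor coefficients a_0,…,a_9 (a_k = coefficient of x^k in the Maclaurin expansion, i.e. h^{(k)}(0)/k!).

f: a_k = 1, 2, -2, 4, -10, 28, -84, 264, -858, 2860, …
g: a_k = -3, -3, -3/2, -1/2, -1/8, -1/40, -1/240, -1/1680, -1/13440, -1/120960, …
Product ⇒ symmetric product L₀, ord ≤ 1.
L = (-3 - 4·x) + (1 + 4·x)·Dx  (order 1).
h: a_k = -3, -9, -3/2, -19/2, 159/8, -2371/40, 43487/240, -323377/560, 25470911/13440, -769700611/120960, …
ICs: h(0) = -3.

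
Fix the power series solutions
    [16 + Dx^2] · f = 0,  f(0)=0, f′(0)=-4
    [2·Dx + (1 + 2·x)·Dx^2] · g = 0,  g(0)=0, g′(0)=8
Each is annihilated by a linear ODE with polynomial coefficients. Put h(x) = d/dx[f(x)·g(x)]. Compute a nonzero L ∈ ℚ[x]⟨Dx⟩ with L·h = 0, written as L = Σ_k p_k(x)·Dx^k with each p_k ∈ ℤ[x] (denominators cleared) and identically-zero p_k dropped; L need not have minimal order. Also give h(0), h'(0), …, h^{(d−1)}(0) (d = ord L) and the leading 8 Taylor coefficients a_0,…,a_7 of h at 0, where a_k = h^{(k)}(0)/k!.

L = (-896 + 28672·x + 282624·x^2 + 1032192·x^3 + 1826816·x^4 + 1572864·x^5 + 524288·x^6) + (576 + 12416·x + 66560·x^2 + 153600·x^3 + 163840·x^4 + 65536·x^5)·Dx + (280 + 6592·x + 44480·x^2 + 141312·x^3 + 234496·x^4 + 196608·x^5 + 65536·x^6)·Dx^2 + (36 + 776·x + 4160·x^2 + 9600·x^3 + 10240·x^4 + 4096·x^5)·Dx^3 + (21 + 300·x + 1676·x^2 + 4800·x^3 + 7520·x^4 + 6144·x^5 + 2048·x^6)·Dx^4  (order 4).
h: a_k = 0, -64, 96, 512/3, -320/3, -1024/3, 7168/15, -212992/315, …
ICs: h(0) = 0, h′(0) = -64, h′′(0) = 192, h′′′(0) = 1024.

f: a_k = 0, -4, 0, 32/3, 0, -128/15, 0, 1024/315, …
g: a_k = 0, 8, -8, 32/3, -16, 128/5, -128/3, 512/7, …
L₀ := L_f ⊗_s L_g (sym. prod.), ord ≤ 4.
Differentiate: ansatz ord ≤ ord L₀ ⇒ L.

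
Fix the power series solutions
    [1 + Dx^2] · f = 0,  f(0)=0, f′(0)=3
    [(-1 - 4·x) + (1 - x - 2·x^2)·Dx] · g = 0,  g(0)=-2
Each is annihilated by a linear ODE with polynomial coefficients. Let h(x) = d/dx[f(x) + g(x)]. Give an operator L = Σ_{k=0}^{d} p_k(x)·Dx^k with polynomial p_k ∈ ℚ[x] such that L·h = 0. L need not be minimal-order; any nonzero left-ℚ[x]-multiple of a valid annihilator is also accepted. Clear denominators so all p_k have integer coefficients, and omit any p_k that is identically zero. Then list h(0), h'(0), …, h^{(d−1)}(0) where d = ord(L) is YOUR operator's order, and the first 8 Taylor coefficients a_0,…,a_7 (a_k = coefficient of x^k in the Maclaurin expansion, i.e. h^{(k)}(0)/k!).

f: a_k = 0, 3, 0, -1/2, 0, 1/40, 0, -1/1680, …
g: a_k = -2, -2, -6, -10, -22, -42, -86, -170, …
f+g: L₀ = lclm(L_f,L_g), ord ≤ 2+1.
Differentiate: ansatz ord ≤ ord L₀ ⇒ L.
L = (270 + 1200·x + 2862·x^2 + 1860·x^3 + 1920·x^4 + 144·x^5 + 96·x^6) + (-31 - 115·x + 75·x^2 + 241·x^3 + 430·x^4 + 372·x^5 + 56·x^6 + 32·x^7)·Dx + (270 + 1200·x + 2862·x^2 + 1860·x^3 + 1920·x^4 + 144·x^5 + 96·x^6)·Dx^2 + (-31 - 115·x + 75·x^2 + 241·x^3 + 430·x^4 + 372·x^5 + 56·x^6 + 32·x^7)·Dx^3  (order 3).
h: a_k = 1, -12, -63/2, -88, -1679/8, -516, -285601/240, -2736, …
ICs: h(0) = 1, h′(0) = -12, h′′(0) = -63.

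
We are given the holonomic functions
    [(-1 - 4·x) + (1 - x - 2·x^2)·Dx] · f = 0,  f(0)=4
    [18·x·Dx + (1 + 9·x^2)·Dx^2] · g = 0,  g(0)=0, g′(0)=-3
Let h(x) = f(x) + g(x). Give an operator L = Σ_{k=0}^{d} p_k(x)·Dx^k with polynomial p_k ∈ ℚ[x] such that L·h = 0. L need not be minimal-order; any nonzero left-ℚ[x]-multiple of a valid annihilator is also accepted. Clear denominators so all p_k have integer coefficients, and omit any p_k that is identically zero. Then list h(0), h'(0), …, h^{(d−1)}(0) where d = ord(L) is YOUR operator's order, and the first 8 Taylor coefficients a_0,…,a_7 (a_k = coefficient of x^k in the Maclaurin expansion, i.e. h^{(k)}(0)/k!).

f: a_k = 4, 4, 12, 20, 44, 84, 172, 340, …
g: a_k = 0, -3, 0, 9, 0, -243/5, 0, 2187/7, …
f+g: L₀ = lclm(L_f,L_g), ord ≤ 1+2.
L = (-18 + 72·x + 918·x^2 + 1872·x^3 + 4608·x^4 + 1296·x^6)·Dx + (8 + 30·x + 278·x^3 + 1788·x^4 + 3216·x^5 + 324·x^6 + 1296·x^7)·Dx^2 + (-1 - 4·x - 24·x^2 - 4·x^3 - 103·x^4 + 300·x^5 + 312·x^6 + 108·x^7 + 216·x^8)·Dx^3  (order 3).
h: a_k = 4, 1, 12, 29, 44, 177/5, 172, 4567/7, …
ICs: h(0) = 4, h′(0) = 1, h′′(0) = 24.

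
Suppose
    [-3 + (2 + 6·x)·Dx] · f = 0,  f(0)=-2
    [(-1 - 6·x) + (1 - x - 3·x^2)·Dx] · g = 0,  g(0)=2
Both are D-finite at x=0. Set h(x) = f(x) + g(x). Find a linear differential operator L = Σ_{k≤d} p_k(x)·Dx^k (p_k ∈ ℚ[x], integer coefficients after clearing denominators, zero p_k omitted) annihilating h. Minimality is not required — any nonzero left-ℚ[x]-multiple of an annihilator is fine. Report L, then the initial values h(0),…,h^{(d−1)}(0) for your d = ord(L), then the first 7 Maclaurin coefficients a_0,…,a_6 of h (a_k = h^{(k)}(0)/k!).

f: a_k = -2, -3, 9/4, -27/8, 405/64, -1701/128, 15309/512, …
g: a_k = 2, 2, 8, 14, 38, 80, 194, …
Weyl lclm of L_f,L_g ⇒ L₀ (ord ≤ 2).
L = (57 + 297·x + 567·x^2 + 810·x^3) + (-41 - 246·x - 891·x^2 - 1998·x^3 - 2025·x^4)·Dx + (-2 + 38·x + 186·x^2 - 54·x^3 - 918·x^4 - 810·x^5)·Dx^2  (order 2).
h: a_k = 0, -1, 41/4, 85/8, 2837/64, 8539/128, 114637/512, …
ICs: h(0) = 0, h′(0) = -1.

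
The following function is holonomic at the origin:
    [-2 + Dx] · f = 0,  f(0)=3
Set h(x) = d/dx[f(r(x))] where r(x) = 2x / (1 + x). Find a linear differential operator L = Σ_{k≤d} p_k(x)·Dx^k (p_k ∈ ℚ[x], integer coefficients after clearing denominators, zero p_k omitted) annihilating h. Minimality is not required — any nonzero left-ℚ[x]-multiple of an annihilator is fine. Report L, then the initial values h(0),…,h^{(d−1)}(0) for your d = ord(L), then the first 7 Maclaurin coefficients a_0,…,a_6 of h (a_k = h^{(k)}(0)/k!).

f: a_k = 3, 6, 6, 4, 2, 4/5, 4/15, …
f∘r: x↦r, Dx↦Dx/r' in L_f ⇒ L₀.
Differentiate: ansatz ord ≤ ord L₀ ⇒ L.
L = (2 - 2·x) + (-1 - 2·x - x^2)·Dx  (order 1).
h: a_k = 12, 24, -12, -16, 28, -88/5, -68/15, …
ICs: h(0) = 12.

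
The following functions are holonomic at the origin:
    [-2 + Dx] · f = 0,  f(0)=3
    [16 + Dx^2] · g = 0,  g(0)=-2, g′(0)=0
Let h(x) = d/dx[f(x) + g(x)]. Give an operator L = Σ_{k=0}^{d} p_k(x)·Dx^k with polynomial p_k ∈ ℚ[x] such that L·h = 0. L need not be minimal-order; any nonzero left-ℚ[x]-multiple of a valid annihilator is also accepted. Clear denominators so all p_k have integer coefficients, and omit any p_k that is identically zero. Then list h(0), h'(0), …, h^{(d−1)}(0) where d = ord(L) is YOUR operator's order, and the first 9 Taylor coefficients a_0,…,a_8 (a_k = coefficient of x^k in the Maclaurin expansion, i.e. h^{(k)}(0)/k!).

L = 32 - 16·Dx + 2·Dx^2 - Dx^3  (order 3).
h: a_k = 6, 44, 12, -232/3, 4, 1048/15, 8/15, -8144/315, 4/105, …
ICs: h(0) = 6, h′(0) = 44, h′′(0) = 24.

f: a_k = 3, 6, 6, 4, 2, 4/5, 4/15, 8/105, 2/105, …
g: a_k = -2, 0, 16, 0, -64/3, 0, 512/45, 0, -1024/315, …
h₀=f+g: left-lcm gives L₀, ord ≤ 3.
Derive L from L₀ (diff closure).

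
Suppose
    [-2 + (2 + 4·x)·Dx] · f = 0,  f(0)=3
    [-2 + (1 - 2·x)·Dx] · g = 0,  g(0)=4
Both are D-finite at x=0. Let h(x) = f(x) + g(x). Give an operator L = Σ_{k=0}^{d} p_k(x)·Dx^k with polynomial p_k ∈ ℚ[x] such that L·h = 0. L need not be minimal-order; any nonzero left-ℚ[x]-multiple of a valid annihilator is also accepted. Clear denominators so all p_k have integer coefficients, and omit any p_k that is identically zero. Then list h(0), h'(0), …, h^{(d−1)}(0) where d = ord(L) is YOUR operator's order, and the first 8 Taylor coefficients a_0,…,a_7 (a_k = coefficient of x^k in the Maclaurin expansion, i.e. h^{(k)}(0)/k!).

f: a_k = 3, 3, -3/2, 3/2, -15/8, 21/8, -63/16, 99/16, …
g: a_k = 4, 8, 16, 32, 64, 128, 256, 512, …
Weyl lclm of L_f,L_g ⇒ L₀ (ord ≤ 2).
L = (10 + 12·x) + (-9 - 28·x - 36·x^2)·Dx + (1 + 6·x - 4·x^2 - 24·x^3)·Dx^2  (order 2).
h: a_k = 7, 11, 29/2, 67/2, 497/8, 1045/8, 4033/16, 8291/16, …
ICs: h(0) = 7, h′(0) = 11.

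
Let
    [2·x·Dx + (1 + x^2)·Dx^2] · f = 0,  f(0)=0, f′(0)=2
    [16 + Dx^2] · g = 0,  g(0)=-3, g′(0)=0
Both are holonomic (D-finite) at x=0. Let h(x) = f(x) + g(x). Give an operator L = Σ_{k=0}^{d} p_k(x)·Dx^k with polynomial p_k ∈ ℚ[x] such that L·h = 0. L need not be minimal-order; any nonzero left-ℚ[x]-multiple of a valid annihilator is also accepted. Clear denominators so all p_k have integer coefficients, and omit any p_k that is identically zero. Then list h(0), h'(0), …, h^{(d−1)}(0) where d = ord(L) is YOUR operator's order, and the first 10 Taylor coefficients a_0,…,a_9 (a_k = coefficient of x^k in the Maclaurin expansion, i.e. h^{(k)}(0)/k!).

f: a_k = 0, 2, 0, -2/3, 0, 2/5, 0, -2/7, 0, 2/9, …
g: a_k = -3, 0, 24, 0, -32, 0, 256/15, 0, -512/105, 0, …
L₀ := lclm(L_f,L_g); ord L₀ ≤ 2+2.
L = (64·x + 704·x^3 + 256·x^5)·Dx + (112 + 416·x^2 + 432·x^4 + 128·x^6)·Dx^2 + (4·x + 44·x^3 + 16·x^5)·Dx^3 + (7 + 26·x^2 + 27·x^4 + 8·x^6)·Dx^4  (order 4).
h: a_k = -3, 2, 24, -2/3, -32, 2/5, 256/15, -2/7, -512/105, 2/9, …
ICs: h(0) = -3, h′(0) = 2, h′′(0) = 48, h′′′(0) = -4.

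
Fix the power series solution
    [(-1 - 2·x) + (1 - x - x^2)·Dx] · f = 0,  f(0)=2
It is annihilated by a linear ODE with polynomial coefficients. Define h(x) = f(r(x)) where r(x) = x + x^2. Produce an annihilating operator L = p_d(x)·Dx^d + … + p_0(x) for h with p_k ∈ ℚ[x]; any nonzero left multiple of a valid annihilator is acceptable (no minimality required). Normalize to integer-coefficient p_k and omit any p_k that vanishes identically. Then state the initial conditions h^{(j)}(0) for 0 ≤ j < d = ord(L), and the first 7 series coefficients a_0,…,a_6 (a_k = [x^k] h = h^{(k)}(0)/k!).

f: a_k = 2, 2, 4, 6, 10, 16, 26, …
h₀=f(r): pull back L_f along r ⇒ L₀.
L = (1 + 4·x + 6·x^2 + 4·x^3) + (-1 + x + 2·x^2 + 2·x^3 + x^4)·Dx  (order 1).
h: a_k = 2, 2, 6, 14, 32, 74, 172, …
ICs: h(0) = 2.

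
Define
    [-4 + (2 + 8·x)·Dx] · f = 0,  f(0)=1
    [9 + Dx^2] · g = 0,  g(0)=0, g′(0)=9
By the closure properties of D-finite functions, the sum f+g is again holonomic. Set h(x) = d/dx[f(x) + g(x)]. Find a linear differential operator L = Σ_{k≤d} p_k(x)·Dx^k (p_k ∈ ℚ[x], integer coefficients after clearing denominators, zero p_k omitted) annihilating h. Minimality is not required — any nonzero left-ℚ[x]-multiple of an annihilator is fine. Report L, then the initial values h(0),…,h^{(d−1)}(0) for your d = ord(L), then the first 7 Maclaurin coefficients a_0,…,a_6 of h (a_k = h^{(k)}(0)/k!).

L = (-414 - 432·x - 864·x^2) + (-63 - 468·x - 1296·x^2 - 1728·x^3)·Dx + (-46 - 48·x - 96·x^2)·Dx^2 + (-7 - 52·x - 144·x^2 - 192·x^3)·Dx^3  (order 3).
h: a_k = 11, -4, -57/2, -40, 1363/8, -504, 147111/80, …
ICs: h(0) = 11, h′(0) = -4, h′′(0) = -57.

f: a_k = 1, 2, -2, 4, -10, 28, -84, …
g: a_k = 0, 9, 0, -27/2, 0, 243/40, 0, …
Weyl lclm of L_f,L_g ⇒ L₀ (ord ≤ 3).
h=h₀': d/dx-closure on L₀ ⇒ L.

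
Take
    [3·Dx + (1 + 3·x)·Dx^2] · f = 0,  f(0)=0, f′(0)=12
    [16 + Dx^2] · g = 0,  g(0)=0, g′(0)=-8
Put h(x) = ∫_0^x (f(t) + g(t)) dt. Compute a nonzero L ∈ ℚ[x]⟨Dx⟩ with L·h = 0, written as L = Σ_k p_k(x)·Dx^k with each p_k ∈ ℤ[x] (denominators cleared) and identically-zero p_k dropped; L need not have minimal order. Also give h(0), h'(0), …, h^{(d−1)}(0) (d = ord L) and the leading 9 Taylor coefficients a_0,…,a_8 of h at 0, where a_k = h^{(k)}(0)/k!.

L = (1680 + 2304·x + 3456·x^2)·Dx^2 + (272 + 1584·x + 3456·x^2 + 3456·x^3)·Dx^3 + (105 + 144·x + 216·x^2)·Dx^4 + (17 + 99·x + 216·x^2 + 216·x^3)·Dx^5  (order 5).
h: a_k = 0, 0, 2, -6, 43/3, -81/5, 266/9, -486/7, 98927/630, …
ICs: h(0) = 0, h′(0) = 0, h′′(0) = 4, h′′′(0) = -36, h′′′′(0) = 344.

f: a_k = 0, 12, -18, 36, -81, 972/5, -486, 8748/7, -6561/2, …
g: a_k = 0, -8, 0, 64/3, 0, -256/15, 0, 2048/315, 0, …
f+g: L₀ = lclm(L_f,L_g), ord ≤ 2+2.
∫: right-multiply L₀ by Dx.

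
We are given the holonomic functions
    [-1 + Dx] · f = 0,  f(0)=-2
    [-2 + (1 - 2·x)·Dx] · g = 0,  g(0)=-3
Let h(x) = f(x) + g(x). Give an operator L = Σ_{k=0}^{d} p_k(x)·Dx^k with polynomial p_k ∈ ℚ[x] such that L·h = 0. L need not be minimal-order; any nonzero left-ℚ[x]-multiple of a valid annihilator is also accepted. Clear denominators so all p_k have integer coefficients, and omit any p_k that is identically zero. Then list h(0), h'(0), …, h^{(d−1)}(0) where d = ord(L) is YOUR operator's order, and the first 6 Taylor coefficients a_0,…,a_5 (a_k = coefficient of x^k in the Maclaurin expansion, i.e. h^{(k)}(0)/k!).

L = (6 + 4·x) + (-7 - 4·x + 4·x^2)·Dx + (1 - 4·x^2)·Dx^2  (order 2).
h: a_k = -5, -8, -13, -73/3, -577/12, -5761/60, …
ICs: h(0) = -5, h′(0) = -8.

f: a_k = -2, -2, -1, -1/3, -1/12, -1/60, …
g: a_k = -3, -6, -12, -24, -48, -96, …
L₀ := lclm(L_f,L_g); ord L₀ ≤ 1+1.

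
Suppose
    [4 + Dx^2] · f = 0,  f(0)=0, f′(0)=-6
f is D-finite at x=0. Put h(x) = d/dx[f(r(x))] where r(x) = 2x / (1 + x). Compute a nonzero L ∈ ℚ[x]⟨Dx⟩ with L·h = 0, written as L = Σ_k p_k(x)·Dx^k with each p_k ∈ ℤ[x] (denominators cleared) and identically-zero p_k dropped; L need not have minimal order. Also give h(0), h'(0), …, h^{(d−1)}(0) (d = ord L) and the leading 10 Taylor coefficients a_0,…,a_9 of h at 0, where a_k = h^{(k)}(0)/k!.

L = (22 + 12·x + 6·x^2) + (6 + 18·x + 18·x^2 + 6·x^3)·Dx + (1 + 4·x + 6·x^2 + 4·x^3 + x^4)·Dx^2  (order 2).
h: a_k = -12, 24, 60, -336, 772, -1080, 9844/15, 20128/15, -120412/21, 270040/21, …
ICs: h(0) = -12, h′(0) = 24.

f: a_k = 0, -6, 0, 4, 0, -4/5, 0, 8/105, 0, -4/945, …
Change of var in L_f (x↦r) gives L₀.
Differentiate: ansatz ord ≤ ord L₀ ⇒ L.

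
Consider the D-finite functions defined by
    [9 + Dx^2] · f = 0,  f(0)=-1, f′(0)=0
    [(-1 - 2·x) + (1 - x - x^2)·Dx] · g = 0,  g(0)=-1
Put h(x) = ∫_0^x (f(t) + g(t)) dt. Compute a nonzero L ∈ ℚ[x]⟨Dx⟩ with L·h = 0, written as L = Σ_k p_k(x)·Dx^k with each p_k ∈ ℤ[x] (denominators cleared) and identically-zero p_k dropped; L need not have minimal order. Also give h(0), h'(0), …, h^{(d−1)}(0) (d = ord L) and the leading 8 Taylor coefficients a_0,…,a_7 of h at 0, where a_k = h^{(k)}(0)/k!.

f: a_k = -1, 0, 9/2, 0, -27/8, 0, 81/80, 0, …
g: a_k = -1, -1, -2, -3, -5, -8, -13, -21, …
f+g: L₀ = lclm(L_f,L_g), ord ≤ 2+1.
Integrate: L := L₀·Dx.
L = (-243 - 432·x + 81·x^2 - 216·x^3 - 405·x^4 - 162·x^5)·Dx + (117 - 225·x - 36·x^2 + 297·x^3 - 54·x^4 - 243·x^5 - 81·x^6)·Dx^2 + (-27 - 48·x + 9·x^2 - 24·x^3 - 45·x^4 - 18·x^5)·Dx^3 + (13 - 25·x - 4·x^2 + 33·x^3 - 6·x^4 - 27·x^5 - 9·x^6)·Dx^4  (order 4).
h: a_k = 0, -2, -1/2, 5/6, -3/4, -67/40, -4/3, -137/80, …
ICs: h(0) = 0, h′(0) = -2, h′′(0) = -1, h′′′(0) = 5.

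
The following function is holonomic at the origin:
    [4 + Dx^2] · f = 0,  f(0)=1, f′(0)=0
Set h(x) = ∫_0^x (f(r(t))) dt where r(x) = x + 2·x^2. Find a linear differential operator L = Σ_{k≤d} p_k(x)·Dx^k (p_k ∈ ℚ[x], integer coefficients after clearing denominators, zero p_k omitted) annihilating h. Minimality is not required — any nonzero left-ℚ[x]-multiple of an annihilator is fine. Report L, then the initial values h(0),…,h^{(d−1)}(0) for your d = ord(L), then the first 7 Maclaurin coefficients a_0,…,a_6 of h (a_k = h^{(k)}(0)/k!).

f: a_k = 1, 0, -2, 0, 2/3, 0, -4/45, …
Substitute x→r, Dx→(1/r')Dx; clear ⇒ L₀.
Integrate: L := L₀·Dx.
L = (4 + 48·x + 192·x^2 + 256·x^3)·Dx - 4·Dx^2 + (1 + 4·x)·Dx^3  (order 3).
h: a_k = 0, 1, 0, -2/3, -2, -22/15, 8/9, …
ICs: h(0) = 0, h′(0) = 1, h′′(0) = 0.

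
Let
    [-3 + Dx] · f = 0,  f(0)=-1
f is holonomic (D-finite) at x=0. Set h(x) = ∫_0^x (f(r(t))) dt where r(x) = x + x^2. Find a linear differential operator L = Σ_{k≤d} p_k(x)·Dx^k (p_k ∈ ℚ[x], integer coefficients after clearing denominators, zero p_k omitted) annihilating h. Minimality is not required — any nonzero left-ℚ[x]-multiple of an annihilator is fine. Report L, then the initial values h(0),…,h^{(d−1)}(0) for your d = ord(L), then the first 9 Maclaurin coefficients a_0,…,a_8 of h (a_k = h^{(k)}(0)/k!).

f: a_k = -1, -3, -9/2, -9/2, -27/8, -81/40, -81/80, -243/560, -729/4480, …
f∘r: x↦r, Dx↦Dx/r' in L_f ⇒ L₀.
∫: right-multiply L₀ by Dx.
L = (-3 - 6·x)·Dx + Dx^2  (order 2).
h: a_k = 0, -1, -3/2, -5/2, -27/8, -171/40, -387/80, -2871/560, -4509/896, …
ICs: h(0) = 0, h′(0) = -1.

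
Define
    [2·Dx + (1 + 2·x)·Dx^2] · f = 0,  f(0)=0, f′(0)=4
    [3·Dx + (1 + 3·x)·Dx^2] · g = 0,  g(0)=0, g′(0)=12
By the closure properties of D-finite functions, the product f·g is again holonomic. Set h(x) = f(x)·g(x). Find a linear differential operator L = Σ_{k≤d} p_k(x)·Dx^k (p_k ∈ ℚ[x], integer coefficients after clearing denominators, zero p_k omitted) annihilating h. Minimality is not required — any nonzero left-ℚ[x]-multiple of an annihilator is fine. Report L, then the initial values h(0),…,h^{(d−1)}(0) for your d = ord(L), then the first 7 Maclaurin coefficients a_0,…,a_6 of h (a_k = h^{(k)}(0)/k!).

f: a_k = 0, 4, -4, 16/3, -8, 64/5, -64/3, …
g: a_k = 0, 12, -18, 36, -81, 972/5, -486, …
L₀ := L_f ⊗_s L_g (sym. prod.), ord ≤ 4.
L = (156 + 720·x + 864·x^2)·Dx + (310 + 2244·x + 5400·x^2 + 4320·x^3)·Dx^2 + (88 + 860·x + 3132·x^2 + 5040·x^3 + 3024·x^4)·Dx^3 + (5 + 62·x + 305·x^2 + 744·x^3 + 900·x^4 + 432·x^5)·Dx^4  (order 4).
h: a_k = 0, 0, 48, -120, 280, -660, 7956/5, …
ICs: h(0) = 0, h′(0) = 0, h′′(0) = 96, h′′′(0) = -720.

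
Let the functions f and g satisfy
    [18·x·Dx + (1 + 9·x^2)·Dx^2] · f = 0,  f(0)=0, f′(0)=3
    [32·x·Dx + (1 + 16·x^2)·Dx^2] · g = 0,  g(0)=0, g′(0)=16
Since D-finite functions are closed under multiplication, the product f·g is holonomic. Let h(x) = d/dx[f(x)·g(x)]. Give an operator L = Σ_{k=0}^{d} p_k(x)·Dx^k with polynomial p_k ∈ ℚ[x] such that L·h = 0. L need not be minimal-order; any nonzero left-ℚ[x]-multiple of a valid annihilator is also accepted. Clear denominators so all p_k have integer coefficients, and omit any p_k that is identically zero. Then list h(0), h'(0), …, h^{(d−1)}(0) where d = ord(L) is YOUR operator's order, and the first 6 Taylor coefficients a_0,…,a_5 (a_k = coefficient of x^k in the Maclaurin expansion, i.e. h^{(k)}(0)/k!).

f: a_k = 0, 3, 0, -9, 0, 243/5, …
g: a_k = 0, 16, 0, -256/3, 0, 4096/5, …
Product ⇒ symmetric product L₀, ord ≤ 4.
Differentiate: ansatz ord ≤ ord L₀ ⇒ L.
L = (-3456·x - 144000·x^3 - 1327104·x^5 + 4147200·x^7 + 71663616·x^9) + (-100 - 11532·x^2 - 259200·x^4 - 1161216·x^6 + 14515200·x^8 + 107495424·x^10)·Dx + (-200·x - 7880·x^3 - 86400·x^5 + 194112·x^7 + 8294400·x^9 + 35831808·x^11)·Dx^2 + (-1 - 50·x^2 - 769·x^4 + 110736·x^8 + 1036800·x^10 + 2985984·x^12)·Dx^3  (order 3).
h: a_k = 0, 96, 0, -1600, 0, 120096/5, …
ICs: h(0) = 0, h′(0) = 96, h′′(0) = 0.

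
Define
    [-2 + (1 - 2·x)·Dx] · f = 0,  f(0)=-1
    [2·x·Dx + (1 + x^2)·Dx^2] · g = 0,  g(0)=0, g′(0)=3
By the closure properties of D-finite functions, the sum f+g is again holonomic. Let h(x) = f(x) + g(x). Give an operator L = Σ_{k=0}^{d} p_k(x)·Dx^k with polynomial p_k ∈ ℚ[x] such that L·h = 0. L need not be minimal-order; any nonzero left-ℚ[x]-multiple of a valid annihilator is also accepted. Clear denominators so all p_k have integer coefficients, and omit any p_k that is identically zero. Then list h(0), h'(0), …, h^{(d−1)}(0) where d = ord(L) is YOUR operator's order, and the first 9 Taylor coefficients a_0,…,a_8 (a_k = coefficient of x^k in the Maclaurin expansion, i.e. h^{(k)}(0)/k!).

f: a_k = -1, -2, -4, -8, -16, -32, -64, -128, -256, …
g: a_k = 0, 3, 0, -1, 0, 3/5, 0, -3/7, 0, …
L₀ := lclm(L_f,L_g); ord L₀ ≤ 1+2.
L = (-4 + 32·x + 12·x^2)·Dx + (13 - 4·x + 25·x^2 + 12·x^3)·Dx^2 + (-2 + 3·x + 3·x^3 + 2·x^4)·Dx^3  (order 3).
h: a_k = -1, 1, -4, -9, -16, -157/5, -64, -899/7, -256, …
ICs: h(0) = -1, h′(0) = 1, h′′(0) = -8.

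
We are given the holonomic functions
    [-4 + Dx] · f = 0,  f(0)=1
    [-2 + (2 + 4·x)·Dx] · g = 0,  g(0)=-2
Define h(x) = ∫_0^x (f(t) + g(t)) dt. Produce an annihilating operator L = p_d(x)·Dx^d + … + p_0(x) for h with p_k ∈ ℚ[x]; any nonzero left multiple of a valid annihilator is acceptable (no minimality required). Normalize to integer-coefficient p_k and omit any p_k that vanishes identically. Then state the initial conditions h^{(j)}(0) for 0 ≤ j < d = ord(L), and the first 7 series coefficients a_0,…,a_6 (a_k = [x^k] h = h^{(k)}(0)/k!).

L = (20 + 32·x)·Dx + (-17 - 64·x - 64·x^2)·Dx^2 + (3 + 14·x + 16·x^2)·Dx^3  (order 3).
h: a_k = 0, -1, 1, 3, 29/12, 143/60, 407/360, …
ICs: h(0) = 0, h′(0) = -1, h′′(0) = 2.

f: a_k = 1, 4, 8, 32/3, 32/3, 128/15, 256/45, …
g: a_k = -2, -2, 1, -1, 5/4, -7/4, 21/8, …
Sum ⇒ L₀ = lclm(L_f,L_g) in ℚ(x)⟨Dx⟩.
h=∫h₀ ⇒ L = L₀·Dx.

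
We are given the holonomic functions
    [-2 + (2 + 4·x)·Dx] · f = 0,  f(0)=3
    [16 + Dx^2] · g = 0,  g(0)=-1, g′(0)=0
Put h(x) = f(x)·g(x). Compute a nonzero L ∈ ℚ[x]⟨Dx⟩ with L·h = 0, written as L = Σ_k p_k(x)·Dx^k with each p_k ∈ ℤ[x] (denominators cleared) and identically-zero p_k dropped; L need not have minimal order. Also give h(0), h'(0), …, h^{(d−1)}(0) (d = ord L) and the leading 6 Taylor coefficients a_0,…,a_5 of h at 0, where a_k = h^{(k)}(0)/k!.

f: a_k = 3, 3, -3/2, 3/2, -15/8, 21/8, …
g: a_k = -1, 0, 8, 0, -32/3, 0, …
Sym-product of L_f,L_g gives L₀ (≤ ord 2).
L = (19 + 64·x + 64·x^2) + (-2 - 4·x)·Dx + (1 + 4·x + 4·x^2)·Dx^2  (order 2).
h: a_k = -3, -3, 51/2, 45/2, -337/8, -181/8, …
ICs: h(0) = -3, h′(0) = -3.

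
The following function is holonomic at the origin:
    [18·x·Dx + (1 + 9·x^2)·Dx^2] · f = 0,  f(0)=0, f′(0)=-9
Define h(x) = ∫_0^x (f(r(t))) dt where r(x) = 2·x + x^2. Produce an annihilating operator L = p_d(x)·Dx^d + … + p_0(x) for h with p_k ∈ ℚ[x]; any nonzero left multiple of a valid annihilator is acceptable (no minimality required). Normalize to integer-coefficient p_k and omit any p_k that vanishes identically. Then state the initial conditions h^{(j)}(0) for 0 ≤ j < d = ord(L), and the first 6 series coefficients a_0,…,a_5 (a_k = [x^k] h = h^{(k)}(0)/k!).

f: a_k = 0, -9, 0, 27, 0, -729/5, …
h₀=f(r): pull back L_f along r ⇒ L₀.
h=∫₀ˣh₀: take L = L₀·Dx.
L = (-1 + 72·x + 144·x^2 + 108·x^3 + 27·x^4)·Dx^2 + (1 + x + 36·x^2 + 72·x^3 + 45·x^4 + 9·x^5)·Dx^3  (order 3).
h: a_k = 0, 0, -9, -3, 54, 324/5, …
ICs: h(0) = 0, h′(0) = 0, h′′(0) = -18.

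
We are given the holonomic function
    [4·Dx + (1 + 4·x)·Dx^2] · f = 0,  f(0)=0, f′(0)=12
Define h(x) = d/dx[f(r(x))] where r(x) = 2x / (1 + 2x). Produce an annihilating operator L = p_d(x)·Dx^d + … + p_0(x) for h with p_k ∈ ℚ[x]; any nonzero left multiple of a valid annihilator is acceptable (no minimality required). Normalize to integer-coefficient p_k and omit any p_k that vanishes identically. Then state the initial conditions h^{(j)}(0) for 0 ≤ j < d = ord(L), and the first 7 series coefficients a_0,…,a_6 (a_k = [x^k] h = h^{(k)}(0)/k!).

L = (12 + 40·x) + (1 + 12·x + 20·x^2)·Dx  (order 1).
h: a_k = 24, -288, 2976, -29952, 299904, -2999808, 29999616, …
ICs: h(0) = 24.

f: a_k = 0, 12, -24, 64, -192, 3072/5, -2048, …
Substitute x→r, Dx→(1/r')Dx; clear ⇒ L₀.
h=h₀': d/dx-closure on L₀ ⇒ L.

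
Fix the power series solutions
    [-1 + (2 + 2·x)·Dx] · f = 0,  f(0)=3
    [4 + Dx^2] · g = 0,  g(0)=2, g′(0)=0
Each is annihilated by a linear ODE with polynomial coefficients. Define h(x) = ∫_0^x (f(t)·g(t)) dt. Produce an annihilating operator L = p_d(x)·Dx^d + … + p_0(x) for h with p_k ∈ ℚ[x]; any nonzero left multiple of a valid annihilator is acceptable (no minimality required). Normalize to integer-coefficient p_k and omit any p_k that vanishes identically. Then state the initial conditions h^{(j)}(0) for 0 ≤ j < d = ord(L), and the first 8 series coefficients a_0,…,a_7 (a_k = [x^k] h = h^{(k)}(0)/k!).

f: a_k = 3, 3/2, -3/8, 3/16, -15/128, 21/256, -63/1024, 99/2048, …
g: a_k = 2, 0, -4, 0, 4/3, 0, -8/45, 0, …
f·g: L₀ = L_f ⊗_s L_g, ord ≤ 1·2.
h=∫₀ˣh₀: take L = L₀·Dx.
L = (19 + 32·x + 16·x^2)·Dx + (-4 - 4·x)·Dx^2 + (4 + 8·x + 4·x^2)·Dx^3  (order 3).
h: a_k = 0, 6, 3/2, -17/4, -45/32, 337/320, 181/768, -5281/53760, …
ICs: h(0) = 0, h′(0) = 6, h′′(0) = 3.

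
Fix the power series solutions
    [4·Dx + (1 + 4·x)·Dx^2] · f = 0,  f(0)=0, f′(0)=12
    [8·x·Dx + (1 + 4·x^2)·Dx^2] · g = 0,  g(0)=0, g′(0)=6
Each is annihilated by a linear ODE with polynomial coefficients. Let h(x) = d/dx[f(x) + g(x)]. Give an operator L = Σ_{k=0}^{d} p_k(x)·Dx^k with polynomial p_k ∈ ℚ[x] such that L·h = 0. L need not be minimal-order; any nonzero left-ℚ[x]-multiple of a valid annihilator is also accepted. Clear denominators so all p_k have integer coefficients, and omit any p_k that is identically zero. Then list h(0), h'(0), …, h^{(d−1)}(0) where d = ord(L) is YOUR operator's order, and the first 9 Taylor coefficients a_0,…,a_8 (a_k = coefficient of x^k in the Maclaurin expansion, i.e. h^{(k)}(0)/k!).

L = (-8 - 96·x + 96·x^2 + 128·x^3) + (-10 - 16·x - 72·x^2 + 192·x^3 + 256·x^4)·Dx + (-1 - 2·x + 8·x^2 + 8·x^3 + 48·x^4 + 64·x^5)·Dx^2  (order 2).
h: a_k = 18, -48, 168, -768, 3168, -12288, 48768, -196608, 787968, …
ICs: h(0) = 18, h′(0) = -48.

f: a_k = 0, 12, -24, 64, -192, 3072/5, -2048, 49152/7, -24576, …
g: a_k = 0, 6, 0, -8, 0, 96/5, 0, -384/7, 0, …
f+g: L₀ = lclm(L_f,L_g), ord ≤ 2+2.
h=h₀': d/dx-closure on L₀ ⇒ L.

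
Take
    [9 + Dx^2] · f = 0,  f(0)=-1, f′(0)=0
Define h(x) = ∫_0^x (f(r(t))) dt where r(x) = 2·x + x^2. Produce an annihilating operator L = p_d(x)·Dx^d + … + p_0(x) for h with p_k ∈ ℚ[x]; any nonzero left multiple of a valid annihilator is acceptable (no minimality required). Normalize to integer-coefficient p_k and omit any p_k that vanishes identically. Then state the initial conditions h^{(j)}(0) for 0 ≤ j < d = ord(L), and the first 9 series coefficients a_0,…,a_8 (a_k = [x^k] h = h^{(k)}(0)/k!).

f: a_k = -1, 0, 9/2, 0, -27/8, 0, 81/80, 0, -729/4480, …
Change of var in L_f (x↦r) gives L₀.
∫: right-multiply L₀ by Dx.
L = (36 + 108·x + 108·x^2 + 36·x^3)·Dx - Dx^2 + (1 + x)·Dx^3  (order 3).
h: a_k = 0, -1, 0, 6, 9/2, -99/10, -18, -81/35, 837/40, …
ICs: h(0) = 0, h′(0) = -1, h′′(0) = 0.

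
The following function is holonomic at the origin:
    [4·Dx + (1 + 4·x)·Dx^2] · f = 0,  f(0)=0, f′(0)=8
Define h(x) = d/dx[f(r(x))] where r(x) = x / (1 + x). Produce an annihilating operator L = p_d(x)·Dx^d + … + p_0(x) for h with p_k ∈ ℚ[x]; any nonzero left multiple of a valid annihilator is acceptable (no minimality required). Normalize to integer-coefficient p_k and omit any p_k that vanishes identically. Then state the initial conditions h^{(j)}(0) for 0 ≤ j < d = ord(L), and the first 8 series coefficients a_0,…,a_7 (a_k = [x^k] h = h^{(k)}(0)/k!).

f: a_k = 0, 8, -16, 128/3, -128, 2048/5, -4096/3, 32768/7, …
Change of var in L_f (x↦r) gives L₀.
h=h₀': d/dx-closure on L₀ ⇒ L.
L = (6 + 10·x) + (1 + 6·x + 5·x^2)·Dx  (order 1).
h: a_k = 8, -48, 248, -1248, 6248, -31248, 156248, -781248, …
ICs: h(0) = 8.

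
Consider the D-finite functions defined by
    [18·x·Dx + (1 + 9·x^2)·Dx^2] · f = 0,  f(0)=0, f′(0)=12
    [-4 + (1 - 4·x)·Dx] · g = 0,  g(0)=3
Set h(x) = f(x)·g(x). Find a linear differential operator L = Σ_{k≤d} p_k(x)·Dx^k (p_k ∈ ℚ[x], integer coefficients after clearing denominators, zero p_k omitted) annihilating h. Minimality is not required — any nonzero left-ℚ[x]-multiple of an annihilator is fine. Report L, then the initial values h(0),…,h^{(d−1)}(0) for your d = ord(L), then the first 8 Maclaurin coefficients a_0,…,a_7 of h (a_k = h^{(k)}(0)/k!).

f: a_k = 0, 12, 0, -36, 0, 972/5, 0, -8748/7, …
g: a_k = 3, 12, 48, 192, 768, 3072, 12288, 49152, …
Sym-product of L_f,L_g gives L₀ (≤ ord 2).
L = 72·x + (8 - 18·x + 144·x^2)·Dx + (-1 + 4·x - 9·x^2 + 36·x^3)·Dx^2  (order 2).
h: a_k = 0, 36, 144, 468, 1872, 40356/5, 161424/5, 4388652/35, …
ICs: h(0) = 0, h′(0) = 36.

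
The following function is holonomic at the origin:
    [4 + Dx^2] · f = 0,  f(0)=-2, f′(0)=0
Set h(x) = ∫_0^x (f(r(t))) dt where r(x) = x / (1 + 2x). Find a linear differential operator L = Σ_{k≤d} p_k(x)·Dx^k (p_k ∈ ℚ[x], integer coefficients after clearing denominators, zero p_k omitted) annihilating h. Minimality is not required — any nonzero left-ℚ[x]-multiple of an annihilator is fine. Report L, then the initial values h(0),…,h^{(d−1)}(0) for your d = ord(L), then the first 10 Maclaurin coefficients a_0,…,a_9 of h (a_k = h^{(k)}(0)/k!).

L = 4·Dx + (4 + 24·x + 48·x^2 + 32·x^3)·Dx^2 + (1 + 8·x + 24·x^2 + 32·x^3 + 16·x^4)·Dx^3  (order 3).
h: a_k = 0, -2, 0, 4/3, -4, 28/3, -176/9, 12008/315, -348/5, 66796/567, …
ICs: h(0) = 0, h′(0) = -2, h′′(0) = 0.

f: a_k = -2, 0, 4, 0, -4/3, 0, 8/45, 0, -4/315, 0, …
f∘r: x↦r, Dx↦Dx/r' in L_f ⇒ L₀.
h=∫₀ˣh₀: take L = L₀·Dx.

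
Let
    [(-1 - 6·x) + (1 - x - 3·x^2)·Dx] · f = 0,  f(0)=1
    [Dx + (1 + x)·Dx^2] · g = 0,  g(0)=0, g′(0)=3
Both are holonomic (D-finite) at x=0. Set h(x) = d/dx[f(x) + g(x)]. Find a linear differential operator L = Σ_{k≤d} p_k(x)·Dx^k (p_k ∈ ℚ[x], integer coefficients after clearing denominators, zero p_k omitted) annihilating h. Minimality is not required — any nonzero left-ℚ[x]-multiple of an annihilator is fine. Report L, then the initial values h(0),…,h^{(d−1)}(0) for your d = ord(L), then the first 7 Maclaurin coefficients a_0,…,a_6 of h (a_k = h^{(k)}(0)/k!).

f: a_k = 1, 1, 4, 7, 19, 40, 97, …
g: a_k = 0, 3, -3/2, 1, -3/4, 3/5, -1/2, …
f+g: L₀ = lclm(L_f,L_g), ord ≤ 1+2.
h=h₀': d/dx-closure on L₀ ⇒ L.
L = (58 + 350·x + 636·x^2 + 756·x^3 + 324·x^4) + (40 + 364·x + 976·x^2 + 1632·x^3 + 1530·x^4 + 540·x^5)·Dx + (-9 - 31·x - 27·x^2 + 115·x^3 + 345·x^4 + 333·x^5 + 108·x^6)·Dx^2  (order 2).
h: a_k = 4, 5, 24, 73, 203, 579, 1522, …
ICs: h(0) = 4, h′(0) = 5.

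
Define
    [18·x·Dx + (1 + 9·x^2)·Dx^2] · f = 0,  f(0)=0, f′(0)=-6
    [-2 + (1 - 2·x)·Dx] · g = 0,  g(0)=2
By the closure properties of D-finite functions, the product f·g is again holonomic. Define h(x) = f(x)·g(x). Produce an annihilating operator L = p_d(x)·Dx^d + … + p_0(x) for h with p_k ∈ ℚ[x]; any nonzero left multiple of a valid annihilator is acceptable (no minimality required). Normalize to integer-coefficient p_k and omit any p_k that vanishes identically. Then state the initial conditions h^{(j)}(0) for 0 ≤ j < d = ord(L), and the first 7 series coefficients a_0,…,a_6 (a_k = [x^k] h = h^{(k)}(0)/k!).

f: a_k = 0, -6, 0, 18, 0, -486/5, 0, …
g: a_k = 2, 4, 8, 16, 32, 64, 128, …
Product ⇒ symmetric product L₀, ord ≤ 2.
L = 36·x + (4 - 18·x + 72·x^2)·Dx + (-1 + 2·x - 9·x^2 + 18·x^3)·Dx^2  (order 2).
h: a_k = 0, -12, -24, -12, -24, -1212/5, -2424/5, …
ICs: h(0) = 0, h′(0) = -12.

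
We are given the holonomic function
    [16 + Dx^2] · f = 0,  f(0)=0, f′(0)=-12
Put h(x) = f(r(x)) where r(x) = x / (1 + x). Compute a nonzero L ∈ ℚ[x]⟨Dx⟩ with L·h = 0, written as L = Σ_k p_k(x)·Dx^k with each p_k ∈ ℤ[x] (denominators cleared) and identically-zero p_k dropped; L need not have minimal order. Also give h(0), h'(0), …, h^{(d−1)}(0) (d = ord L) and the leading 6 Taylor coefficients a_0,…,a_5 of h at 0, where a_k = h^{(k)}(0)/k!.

L = 16 + (2 + 6·x + 6·x^2 + 2·x^3)·Dx + (1 + 4·x + 6·x^2 + 4·x^3 + x^4)·Dx^2  (order 2).
h: a_k = 0, -12, 12, 20, -84, 772/5, …
ICs: h(0) = 0, h′(0) = -12.

f: a_k = 0, -12, 0, 32, 0, -128/5, …
Substitute x→r, Dx→(1/r')Dx; clear ⇒ L₀.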